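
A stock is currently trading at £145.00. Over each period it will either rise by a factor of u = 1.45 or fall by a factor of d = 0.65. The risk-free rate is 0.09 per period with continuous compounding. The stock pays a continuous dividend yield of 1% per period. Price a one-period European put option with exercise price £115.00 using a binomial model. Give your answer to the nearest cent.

£8.69

Per-period risk-free factor R = e^0.09 = 1.0942; dividend-adjusted growth = e^(0.09−0.01) = 1.0833.
Risk-neutral probability p = (1.0833 − 0.65)/(1.45 − 0.65) = 0.4333/0.8000 = 0.5416
Terminal stock prices: S_u = 210.2, S_d = 94.25
Terminal payoffs (K − S): max(-95.25, 0) = 0, max(20.75, 0) = 20.75
Node 0 (S = 145): V_0 = e^(−0.09)·[0.5416·0.0000 + 0.4584·20.7500] = 8.6930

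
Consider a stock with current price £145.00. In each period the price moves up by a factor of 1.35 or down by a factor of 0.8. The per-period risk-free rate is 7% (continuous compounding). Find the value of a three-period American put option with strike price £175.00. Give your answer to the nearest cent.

£32.84

Risk-neutral probability p = (e^0.07 − 0.8)/(1.35 − 0.8) = 0.2725/0.5500 = 0.4955
Terminal stock prices: S_uuu = 356.8, S_uud = 211.4, S_udd = 125.3, S_ddd = 74.24
Terminal payoffs (K − S): max(-181.8, 0) = 0, max(-36.41, 0) = 0, max(49.72, 0) = 49.72, max(100.8, 0) = 100.8
Node uu (S = 264.3): continuation = e^(−0.07)·[0.4955·0.0000 + 0.5045·0.0000] = 0.0000; exercise value = 0.0000 ≤ continuation, so V_uu = 0.0000
Node ud (S = 156.6): continuation = e^(−0.07)·[0.4955·0.0000 + 0.5045·49.7200] = 23.3893; exercise value = 18.4000 ≤ continuation, so V_ud = 23.3893
Node dd (S = 92.8): continuation = e^(−0.07)·[0.4955·49.7200 + 0.5045·100.7600] = 70.3689; exercise value = 82.2000 > continuation, so V_dd = 82.2000 (exercise)
Node u (S = 195.8): continuation = e^(−0.07)·[0.4955·0.0000 + 0.5045·23.3893] = 11.0028; exercise value = 0.0000 ≤ continuation, so V_u = 11.0028
Node d (S = 116): continuation = e^(−0.07)·[0.4955·23.3893 + 0.5045·82.2000] = 49.4739; exercise value = 59.0000 > continuation, so V_d = 59.0000 (exercise)
Node 0 (S = 145): continuation = e^(−0.07)·[0.4955·11.0028 + 0.5045·59.0000] = 32.8379; exercise value = 30.0000 ≤ continuation, so V_0 = 32.8379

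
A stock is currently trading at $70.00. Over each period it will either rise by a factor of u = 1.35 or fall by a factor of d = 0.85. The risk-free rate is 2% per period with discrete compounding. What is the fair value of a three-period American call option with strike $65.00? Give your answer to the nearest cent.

$14.71

Risk-neutral probability p = (1 + 0.02 − 0.85)/(1.35 − 0.85) = 0.1700/0.5000 = 0.3400
Terminal stock prices: S_uuu = 172.2, S_uud = 108.4, S_udd = 68.28, S_ddd = 42.99
Terminal payoffs (S − K): max(107.2, 0) = 107.2, max(43.44, 0) = 43.44, max(3.276, 0) = 3.276, max(-22.01, 0) = 0
Node uu (S = 127.6): continuation = 1/1.02·[0.3400·107.2263 + 0.6600·43.4388] = 63.8495; exercise value = 62.5750 ≤ continuation, so V_uu = 63.8495
Node ud (S = 80.33): continuation = 1/1.02·[0.3400·43.4388 + 0.6600·3.2762] = 16.5995; exercise value = 15.3250 ≤ continuation, so V_ud = 16.5995
Node dd (S = 50.57): continuation = 1/1.02·[0.3400·3.2762 + 0.6600·0.0000] = 1.0921; exercise value = 0.0000 ≤ continuation, so V_dd = 1.0921
Node u (S = 94.5): continuation = 1/1.02·[0.3400·63.8495 + 0.6600·16.5995] = 32.0240; exercise value = 29.5000 ≤ continuation, so V_u = 32.0240
Node d (S = 59.5): continuation = 1/1.02·[0.3400·16.5995 + 0.6600·1.0921] = 6.2398; exercise value = 0.0000 ≤ continuation, so V_d = 6.2398
Node 0 (S = 70): continuation = 1/1.02·[0.3400·32.0240 + 0.6600·6.2398] = 14.7122; exercise value = 5.0000 ≤ continuation, so V_0 = 14.7122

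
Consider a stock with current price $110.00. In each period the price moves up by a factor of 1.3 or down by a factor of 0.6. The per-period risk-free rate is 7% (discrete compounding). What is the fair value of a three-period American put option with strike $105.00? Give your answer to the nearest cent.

Risk-neutral probability p = (1 + 0.07 − 0.6)/(1.3 − 0.6) = 0.4700/0.7000 = 0.6714
Terminal stock prices: S_uuu = 241.7, S_uud = 111.5, S_udd = 51.48, S_ddd = 23.76
Terminal payoffs (K − S): max(-136.7, 0) = 0, max(-6.54, 0) = 0, max(53.52, 0) = 53.52, max(81.24, 0) = 81.24
Node uu (S = 185.9): continuation = 1/1.07·[0.6714·0.0000 + 0.3286·0.0000] = 0.0000; exercise value = 0.0000 ≤ continuation, so V_uu = 0.0000
Node ud (S = 85.8): continuation = 1/1.07·[0.6714·0.0000 + 0.3286·53.5200] = 16.4347; exercise value = 19.2000 > continuation, so V_ud = 19.2000 (exercise)
Node dd (S = 39.6): continuation = 1/1.07·[0.6714·53.5200 + 0.3286·81.2400] = 58.5308; exercise value = 65.4000 > continuation, so V_dd = 65.4000 (exercise)
Node u (S = 143): continuation = 1/1.07·[0.6714·0.0000 + 0.3286·19.2000] = 5.8959; exercise value = 0.0000 ≤ continuation, so V_u = 5.8959
Node d (S = 66): continuation = 1/1.07·[0.6714·19.2000 + 0.3286·65.4000] = 32.1308; exercise value = 39.0000 > continuation, so V_d = 39.0000 (exercise)
Node 0 (S = 110): continuation = 1/1.07·[0.6714·5.8959 + 0.3286·39.0000] = 15.6756; exercise value = 0.0000 ≤ continuation, so V_0 = 15.6756

$15.68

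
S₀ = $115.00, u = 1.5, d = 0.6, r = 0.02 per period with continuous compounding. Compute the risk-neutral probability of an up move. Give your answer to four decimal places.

Risk-neutral probability p = (e^0.02 − 0.6)/(1.5 − 0.6) = 0.4202/0.9000 = 0.4669

p = 0.4669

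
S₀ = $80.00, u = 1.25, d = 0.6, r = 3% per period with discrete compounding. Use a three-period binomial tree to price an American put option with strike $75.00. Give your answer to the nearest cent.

$12.04

Risk-neutral probability p = (1 + 0.03 − 0.6)/(1.25 − 0.6) = 0.4300/0.6500 = 0.6615
Terminal stock prices: S_uuu = 156.2, S_uud = 75, S_udd = 36, S_ddd = 17.28
Terminal payoffs (K − S): max(-81.25, 0) = 0, max(0, 0) = 0, max(39, 0) = 39, max(57.72, 0) = 57.72
Node uu (S = 125): continuation = 1/1.03·[0.6615·0.0000 + 0.3385·0.0000] = 0.0000; exercise value = 0.0000 ≤ continuation, so V_uu = 0.0000
Node ud (S = 60): continuation = 1/1.03·[0.6615·0.0000 + 0.3385·39.0000] = 12.8155; exercise value = 15.0000 > continuation, so V_ud = 15.0000 (exercise)
Node dd (S = 28.8): continuation = 1/1.03·[0.6615·39.0000 + 0.3385·57.7200] = 44.0155; exercise value = 46.2000 > continuation, so V_dd = 46.2000 (exercise)
Node u (S = 100): continuation = 1/1.03·[0.6615·0.0000 + 0.3385·15.0000] = 4.9291; exercise value = 0.0000 ≤ continuation, so V_u = 4.9291
Node d (S = 48): continuation = 1/1.03·[0.6615·15.0000 + 0.3385·46.2000] = 24.8155; exercise value = 27.0000 > continuation, so V_d = 27.0000 (exercise)
Node 0 (S = 80): continuation = 1/1.03·[0.6615·4.9291 + 0.3385·27.0000] = 12.0381; exercise value = 0.0000 ≤ continuation, so V_0 = 12.0381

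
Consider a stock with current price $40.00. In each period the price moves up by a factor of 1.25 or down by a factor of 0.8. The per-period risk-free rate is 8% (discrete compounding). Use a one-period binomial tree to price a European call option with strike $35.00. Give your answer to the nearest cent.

Risk-neutral probability p = (1 + 0.08 − 0.8)/(1.25 − 0.8) = 0.2800/0.4500 = 0.6222
Terminal stock prices: S_u = 50, S_d = 32
Terminal payoffs (S − K): max(15, 0) = 15, max(-3, 0) = 0
Node 0 (S = 40): V_0 = 1/1.08·[0.6222·15.0000 + 0.3778·0.0000] = 8.6420

$8.64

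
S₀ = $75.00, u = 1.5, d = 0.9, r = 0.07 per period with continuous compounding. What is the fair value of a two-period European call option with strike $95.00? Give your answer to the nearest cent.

$7.53

Risk-neutral probability p = (e^0.07 − 0.9)/(1.5 − 0.9) = 0.1725/0.6000 = 0.2875
Terminal stock prices: S_uu = 168.8, S_ud = 101.2, S_dd = 60.75
Terminal payoffs (S − K): max(73.75, 0) = 73.75, max(6.25, 0) = 6.25, max(-34.25, 0) = 0
Node u (S = 112.5): V_u = e^(−0.07)·[0.2875·73.7500 + 0.7125·6.2500] = 23.9226
Node d (S = 67.5): V_d = e^(−0.07)·[0.2875·6.2500 + 0.7125·0.0000] = 1.6755
Node 0 (S = 75): V_0 = e^(−0.07)·[0.2875·23.9226 + 0.7125·1.6755] = 7.5261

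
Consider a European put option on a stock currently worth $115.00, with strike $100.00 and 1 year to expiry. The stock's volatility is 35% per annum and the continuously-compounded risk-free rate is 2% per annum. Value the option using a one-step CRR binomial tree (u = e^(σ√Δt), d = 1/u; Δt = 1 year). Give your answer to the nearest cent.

$10.38

CRR parameters: u = e^(σ√Δt) = e^(0.35·√1) = 1.4191, d = 1/u = 0.7047
Per-period rate: rΔt = 0.02·1 = 0.02, so R = e^0.02 = 1.0202
Risk-neutral probability p = (e^0.02 − 0.7047)/(1.4191 − 0.7047) = 0.3155/0.7144 = 0.4417
Terminal stock prices: S_u = 163.2, S_d = 81.04
Terminal payoffs (K − S): max(-63.19, 0) = 0, max(18.96, 0) = 18.96
Node 0 (S = 115): V_0 = e^(−0.02)·[0.4417·0.0000 + 0.5583·18.9609] = 10.3770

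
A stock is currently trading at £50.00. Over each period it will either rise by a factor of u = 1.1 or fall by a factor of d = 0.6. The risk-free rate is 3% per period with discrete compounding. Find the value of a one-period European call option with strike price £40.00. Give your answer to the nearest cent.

Risk-neutral probability p = (1 + 0.03 − 0.6)/(1.1 − 0.6) = 0.4300/0.5000 = 0.8600
Terminal stock prices: S_u = 55, S_d = 30
Terminal payoffs (S − K): max(15, 0) = 15, max(-10, 0) = 0
Node 0 (S = 50): V_0 = 1/1.03·[0.8600·15.0000 + 0.1400·0.0000] = 12.5243

£12.52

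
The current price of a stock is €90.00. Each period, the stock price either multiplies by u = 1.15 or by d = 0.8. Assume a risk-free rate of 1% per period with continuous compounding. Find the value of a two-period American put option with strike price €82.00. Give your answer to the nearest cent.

€3.96

Risk-neutral probability p = (e^0.01 − 0.8)/(1.15 − 0.8) = 0.2101/0.3500 = 0.6001
Terminal stock prices: S_uu = 119, S_ud = 82.8, S_dd = 57.6
Terminal payoffs (K − S): max(-37.02, 0) = 0, max(-0.8, 0) = 0, max(24.4, 0) = 24.4
Node u (S = 103.5): continuation = e^(−0.01)·[0.6001·0.0000 + 0.3999·0.0000] = 0.0000; exercise value = 0.0000 ≤ continuation, so V_u = 0.0000
Node d (S = 72): continuation = e^(−0.01)·[0.6001·0.0000 + 0.3999·24.4000] = 9.6594; exercise value = 10.0000 > continuation, so V_d = 10.0000 (exercise)
Node 0 (S = 90): continuation = e^(−0.01)·[0.6001·0.0000 + 0.3999·10.0000] = 3.9588; exercise value = 0.0000 ≤ continuation, so V_0 = 3.9588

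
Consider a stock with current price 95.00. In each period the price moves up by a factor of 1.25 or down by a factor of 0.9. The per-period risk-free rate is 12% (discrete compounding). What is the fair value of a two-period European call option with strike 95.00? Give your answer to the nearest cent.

21.25

Risk-neutral probability p = (1 + 0.12 − 0.9)/(1.25 − 0.9) = 0.2200/0.3500 = 0.6286
Terminal stock prices: S_uu = 148.4, S_ud = 106.9, S_dd = 76.95
Terminal payoffs (S − K): max(53.44, 0) = 53.44, max(11.88, 0) = 11.88, max(-18.05, 0) = 0
Node u (S = 118.8): V_u = 1/1.12·[0.6286·53.4375 + 0.3714·11.8750] = 33.9286
Node d (S = 85.5): V_d = 1/1.12·[0.6286·11.8750 + 0.3714·0.0000] = 6.6645
Node 0 (S = 95): V_0 = 1/1.12·[0.6286·33.9286 + 0.3714·6.6645] = 21.2517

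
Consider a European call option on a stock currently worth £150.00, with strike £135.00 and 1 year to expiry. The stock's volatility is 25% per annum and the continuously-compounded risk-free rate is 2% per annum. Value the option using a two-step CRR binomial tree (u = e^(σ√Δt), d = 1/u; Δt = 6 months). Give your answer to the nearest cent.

CRR parameters: u = e^(σ√Δt) = e^(0.25·√0.5) = 1.1934, d = 1/u = 0.8380
Per-period rate: rΔt = 0.02·0.5 = 0.01, so R = e^0.01 = 1.0101
Risk-neutral probability p = (e^0.01 − 0.8380)/(1.1934 − 0.8380) = 0.1721/0.3554 = 0.4842
Terminal stock prices: S_uu = 213.6, S_ud = 150, S_dd = 105.3
Terminal payoffs (S − K): max(78.62, 0) = 78.62, max(15, 0) = 15, max(-29.67, 0) = 0
Node u (S = 179): V_u = e^(−0.01)·[0.4842·78.6179 + 0.5158·15.0000] = 45.3480
Node d (S = 125.7): V_d = e^(−0.01)·[0.4842·15.0000 + 0.5158·0.0000] = 7.1907
Node 0 (S = 150): V_0 = e^(−0.01)·[0.4842·45.3480 + 0.5158·7.1907] = 25.4110

£25.41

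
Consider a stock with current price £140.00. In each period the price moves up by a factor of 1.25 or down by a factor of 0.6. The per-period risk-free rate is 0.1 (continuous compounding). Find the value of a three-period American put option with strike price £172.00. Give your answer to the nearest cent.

£32.00

Risk-neutral probability p = (e^0.1 − 0.6)/(1.25 − 0.6) = 0.5052/0.6500 = 0.7772
Terminal stock prices: S_uuu = 273.4, S_uud = 131.2, S_udd = 63, S_ddd = 30.24
Terminal payoffs (K − S): max(-101.4, 0) = 0, max(40.75, 0) = 40.75, max(109, 0) = 109, max(141.8, 0) = 141.8
Node uu (S = 218.8): continuation = e^(−0.1)·[0.7772·0.0000 + 0.2228·40.7500] = 8.2156; exercise value = 0.0000 ≤ continuation, so V_uu = 8.2156
Node ud (S = 105): continuation = e^(−0.1)·[0.7772·40.7500 + 0.2228·109.0000] = 50.6320; exercise value = 67.0000 > continuation, so V_ud = 67.0000 (exercise)
Node dd (S = 50.4): continuation = e^(−0.1)·[0.7772·109.0000 + 0.2228·141.7600] = 105.2320; exercise value = 121.6000 > continuation, so V_dd = 121.6000 (exercise)
Node u (S = 175): continuation = e^(−0.1)·[0.7772·8.2156 + 0.2228·67.0000] = 19.2853; exercise value = 0.0000 ≤ continuation, so V_u = 19.2853
Node d (S = 84): continuation = e^(−0.1)·[0.7772·67.0000 + 0.2228·121.6000] = 71.6320; exercise value = 88.0000 > continuation, so V_d = 88.0000 (exercise)
Node 0 (S = 140): continuation = e^(−0.1)·[0.7772·19.2853 + 0.2228·88.0000] = 31.3037; exercise value = 32.0000 > continuation, so V_0 = 32.0000 (exercise)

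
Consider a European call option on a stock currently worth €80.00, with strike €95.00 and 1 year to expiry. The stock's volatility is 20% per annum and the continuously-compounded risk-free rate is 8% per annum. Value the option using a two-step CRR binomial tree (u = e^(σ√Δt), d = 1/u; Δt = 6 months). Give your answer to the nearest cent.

CRR parameters: u = e^(σ√Δt) = e^(0.2·√0.5) = 1.1519, d = 1/u = 0.8681
Per-period rate: rΔt = 0.08·0.5 = 0.04, so R = e^0.04 = 1.0408
Risk-neutral probability p = (e^0.04 − 0.8681)/(1.1519 − 0.8681) = 0.1727/0.2838 = 0.6085
Terminal stock prices: S_uu = 106.2, S_ud = 80, S_dd = 60.29
Terminal payoffs (S − K): max(11.15, 0) = 11.15, max(-15, 0) = 0, max(-34.71, 0) = 0
Node u (S = 92.15): V_u = e^(−0.04)·[0.6085·11.1517 + 0.3915·0.0000] = 6.5199
Node d (S = 69.45): V_d = e^(−0.04)·[0.6085·0.0000 + 0.3915·0.0000] = 0.0000
Node 0 (S = 80): V_0 = e^(−0.04)·[0.6085·6.5199 + 0.3915·0.0000] = 3.8118

€3.81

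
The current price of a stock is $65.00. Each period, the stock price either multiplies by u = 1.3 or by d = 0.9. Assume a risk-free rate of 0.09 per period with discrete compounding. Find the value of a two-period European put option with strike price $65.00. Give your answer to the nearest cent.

$2.87

Risk-neutral probability p = (1 + 0.09 − 0.9)/(1.3 − 0.9) = 0.1900/0.4000 = 0.4750
Terminal stock prices: S_uu = 109.9, S_ud = 76.05, S_dd = 52.65
Terminal payoffs (K − S): max(-44.85, 0) = 0, max(-11.05, 0) = 0, max(12.35, 0) = 12.35
Node u (S = 84.5): V_u = 1/1.09·[0.4750·0.0000 + 0.5250·0.0000] = 0.0000
Node d (S = 58.5): V_d = 1/1.09·[0.4750·0.0000 + 0.5250·12.3500] = 5.9484
Node 0 (S = 65): V_0 = 1/1.09·[0.4750·0.0000 + 0.5250·5.9484] = 2.8651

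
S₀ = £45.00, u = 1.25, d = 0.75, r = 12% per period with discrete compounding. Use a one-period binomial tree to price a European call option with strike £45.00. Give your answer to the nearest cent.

£7.43

Risk-neutral probability p = (1 + 0.12 − 0.75)/(1.25 − 0.75) = 0.3700/0.5000 = 0.7400
Terminal stock prices: S_u = 56.25, S_d = 33.75
Terminal payoffs (S − K): max(11.25, 0) = 11.25, max(-11.25, 0) = 0
Node 0 (S = 45): V_0 = 1/1.12·[0.7400·11.2500 + 0.2600·0.0000] = 7.4330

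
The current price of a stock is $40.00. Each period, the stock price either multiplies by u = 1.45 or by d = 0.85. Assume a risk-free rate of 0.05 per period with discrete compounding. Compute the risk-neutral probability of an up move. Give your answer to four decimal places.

p = 0.3333

Risk-neutral probability p = (1 + 0.05 − 0.85)/(1.45 − 0.85) = 0.2000/0.6000 = 0.3333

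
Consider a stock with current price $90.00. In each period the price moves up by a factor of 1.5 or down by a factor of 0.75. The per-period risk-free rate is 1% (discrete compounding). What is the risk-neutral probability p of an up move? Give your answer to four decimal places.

Risk-neutral probability p = (1 + 0.01 − 0.75)/(1.5 − 0.75) = 0.2600/0.7500 = 0.3467

p = 0.3467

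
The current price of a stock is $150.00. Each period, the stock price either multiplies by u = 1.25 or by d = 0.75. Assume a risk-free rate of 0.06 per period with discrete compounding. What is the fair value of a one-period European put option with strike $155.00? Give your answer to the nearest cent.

$15.24

Risk-neutral probability p = (1 + 0.06 − 0.75)/(1.25 − 0.75) = 0.3100/0.5000 = 0.6200
Terminal stock prices: S_u = 187.5, S_d = 112.5
Terminal payoffs (K − S): max(-32.5, 0) = 0, max(42.5, 0) = 42.5
Node 0 (S = 150): V_0 = 1/1.06·[0.6200·0.0000 + 0.3800·42.5000] = 15.2358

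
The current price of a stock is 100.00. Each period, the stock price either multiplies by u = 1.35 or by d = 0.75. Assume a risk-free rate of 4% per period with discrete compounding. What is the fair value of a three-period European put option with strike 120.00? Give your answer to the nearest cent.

24.70

Risk-neutral probability p = (1 + 0.04 − 0.75)/(1.35 − 0.75) = 0.2900/0.6000 = 0.4833
Terminal stock prices: S_uuu = 246, S_uud = 136.7, S_udd = 75.94, S_ddd = 42.19
Terminal payoffs (K − S): max(-126, 0) = 0, max(-16.69, 0) = 0, max(44.06, 0) = 44.06, max(77.81, 0) = 77.81
Node uu (S = 182.3): V_uu = 1/1.04·[0.4833·0.0000 + 0.5167·0.0000] = 0.0000
Node ud (S = 101.2): V_ud = 1/1.04·[0.4833·0.0000 + 0.5167·44.0625] = 21.8900
Node dd (S = 56.25): V_dd = 1/1.04·[0.4833·44.0625 + 0.5167·77.8125] = 59.1346
Node u (S = 135): V_u = 1/1.04·[0.4833·0.0000 + 0.5167·21.8900] = 10.8749
Node d (S = 75): V_d = 1/1.04·[0.4833·21.8900 + 0.5167·59.1346] = 39.5510
Node 0 (S = 100): V_0 = 1/1.04·[0.4833·10.8749 + 0.5167·39.5510] = 24.7028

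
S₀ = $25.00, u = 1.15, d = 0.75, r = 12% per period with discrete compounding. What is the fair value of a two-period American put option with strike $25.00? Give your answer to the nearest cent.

Risk-neutral probability p = (1 + 0.12 − 0.75)/(1.15 − 0.75) = 0.3700/0.4000 = 0.9250
Terminal stock prices: S_uu = 33.06, S_ud = 21.56, S_dd = 14.06
Terminal payoffs (K − S): max(-8.062, 0) = 0, max(3.438, 0) = 3.438, max(10.94, 0) = 10.94
Node u (S = 28.75): continuation = 1/1.12·[0.9250·0.0000 + 0.0750·3.4375] = 0.2302; exercise value = 0.0000 ≤ continuation, so V_u = 0.2302
Node d (S = 18.75): continuation = 1/1.12·[0.9250·3.4375 + 0.0750·10.9375] = 3.5714; exercise value = 6.2500 > continuation, so V_d = 6.2500 (exercise)
Node 0 (S = 25): continuation = 1/1.12·[0.9250·0.2302 + 0.0750·6.2500] = 0.6086; exercise value = 0.0000 ≤ continuation, so V_0 = 0.6086

$0.61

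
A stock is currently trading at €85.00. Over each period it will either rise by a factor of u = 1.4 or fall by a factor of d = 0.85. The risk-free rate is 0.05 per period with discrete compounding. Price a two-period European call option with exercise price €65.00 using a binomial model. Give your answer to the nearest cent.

€27.36

Risk-neutral probability p = (1 + 0.05 − 0.85)/(1.4 − 0.85) = 0.2000/0.5500 = 0.3636
Terminal stock prices: S_uu = 166.6, S_ud = 101.1, S_dd = 61.41
Terminal payoffs (S − K): max(101.6, 0) = 101.6, max(36.15, 0) = 36.15, max(-3.588, 0) = 0
Node u (S = 119): V_u = 1/1.05·[0.3636·101.6000 + 0.6364·36.1500] = 57.0952
Node d (S = 72.25): V_d = 1/1.05·[0.3636·36.1500 + 0.6364·0.0000] = 12.5195
Node 0 (S = 85): V_0 = 1/1.05·[0.3636·57.0952 + 0.6364·12.5195] = 27.3608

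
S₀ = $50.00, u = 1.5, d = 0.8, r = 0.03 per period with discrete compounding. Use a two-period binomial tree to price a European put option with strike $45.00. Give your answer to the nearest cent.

$5.52

Risk-neutral probability p = (1 + 0.03 − 0.8)/(1.5 − 0.8) = 0.2300/0.7000 = 0.3286
Terminal stock prices: S_uu = 112.5, S_ud = 60, S_dd = 32
Terminal payoffs (K − S): max(-67.5, 0) = 0, max(-15, 0) = 0, max(13, 0) = 13
Node u (S = 75): V_u = 1/1.03·[0.3286·0.0000 + 0.6714·0.0000] = 0.0000
Node d (S = 40): V_d = 1/1.03·[0.3286·0.0000 + 0.6714·13.0000] = 8.4743
Node 0 (S = 50): V_0 = 1/1.03·[0.3286·0.0000 + 0.6714·8.4743] = 5.5242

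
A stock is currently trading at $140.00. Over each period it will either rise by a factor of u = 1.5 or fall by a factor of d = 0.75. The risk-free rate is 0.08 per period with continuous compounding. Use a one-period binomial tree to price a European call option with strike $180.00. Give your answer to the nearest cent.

Risk-neutral probability p = (e^0.08 − 0.75)/(1.5 − 0.75) = 0.3333/0.7500 = 0.4444
Terminal stock prices: S_u = 210, S_d = 105
Terminal payoffs (S − K): max(30, 0) = 30, max(-75, 0) = 0
Node 0 (S = 140): V_0 = e^(−0.08)·[0.4444·30.0000 + 0.5556·0.0000] = 12.3065

$12.31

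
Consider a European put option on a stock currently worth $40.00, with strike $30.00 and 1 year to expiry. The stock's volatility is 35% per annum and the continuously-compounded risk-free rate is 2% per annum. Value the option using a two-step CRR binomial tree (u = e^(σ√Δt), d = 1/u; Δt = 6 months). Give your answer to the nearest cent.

$1.61

CRR parameters: u = e^(σ√Δt) = e^(0.35·√0.5) = 1.2808, d = 1/u = 0.7808
Per-period rate: rΔt = 0.02·0.5 = 0.01, so R = e^0.01 = 1.0101
Risk-neutral probability p = (e^0.01 − 0.7808)/(1.2808 − 0.7808) = 0.2293/0.5000 = 0.4585
Terminal stock prices: S_uu = 65.62, S_ud = 40, S_dd = 24.38
Terminal payoffs (K − S): max(-35.62, 0) = 0, max(-10, 0) = 0, max(5.617, 0) = 5.617
Node u (S = 51.23): V_u = e^(−0.01)·[0.4585·0.0000 + 0.5415·0.0000] = 0.0000
Node d (S = 31.23): V_d = e^(−0.01)·[0.4585·0.0000 + 0.5415·5.6165] = 3.0109
Node 0 (S = 40): V_0 = e^(−0.01)·[0.4585·0.0000 + 0.5415·3.0109] = 1.6140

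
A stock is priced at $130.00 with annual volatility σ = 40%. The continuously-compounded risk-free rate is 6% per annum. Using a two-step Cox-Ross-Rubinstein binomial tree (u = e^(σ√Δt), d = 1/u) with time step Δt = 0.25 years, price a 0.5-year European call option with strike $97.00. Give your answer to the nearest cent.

CRR parameters: u = e^(σ√Δt) = e^(0.4·√0.25) = 1.2214, d = 1/u = 0.8187
Per-period rate: rΔt = 0.06·0.25 = 0.015, so R = e^0.015 = 1.0151
Risk-neutral probability p = (e^0.015 − 0.8187)/(1.2214 − 0.8187) = 0.1964/0.4027 = 0.4877
Terminal stock prices: S_uu = 193.9, S_ud = 130, S_dd = 87.14
Terminal payoffs (S − K): max(96.94, 0) = 96.94, max(33, 0) = 33, max(-9.858, 0) = 0
Node u (S = 158.8): V_u = e^(−0.015)·[0.4877·96.9372 + 0.5123·33.0000] = 63.2265
Node d (S = 106.4): V_d = e^(−0.015)·[0.4877·33.0000 + 0.5123·0.0000] = 15.8544
Node 0 (S = 130): V_0 = e^(−0.015)·[0.4877·63.2265 + 0.5123·15.8544] = 38.3777

$38.38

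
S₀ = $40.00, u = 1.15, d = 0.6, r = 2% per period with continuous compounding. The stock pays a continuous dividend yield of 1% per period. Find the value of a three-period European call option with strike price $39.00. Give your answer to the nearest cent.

Per-period risk-free factor R = e^0.02 = 1.0202; dividend-adjusted growth = e^(0.02−0.01) = 1.0101.
Risk-neutral probability p = (1.0101 − 0.6)/(1.15 − 0.6) = 0.4101/0.5500 = 0.7455
Terminal stock prices: S_uuu = 60.83, S_uud = 31.74, S_udd = 16.56, S_ddd = 8.64
Terminal payoffs (S − K): max(21.83, 0) = 21.83, max(-7.26, 0) = 0, max(-22.44, 0) = 0, max(-30.36, 0) = 0
Node uu (S = 52.9): V_uu = e^(−0.02)·[0.7455·21.8350 + 0.2545·0.0000] = 15.9566
Node ud (S = 27.6): V_ud = e^(−0.02)·[0.7455·0.0000 + 0.2545·0.0000] = 0.0000
Node dd (S = 14.4): V_dd = e^(−0.02)·[0.7455·0.0000 + 0.2545·0.0000] = 0.0000
Node u (S = 46): V_u = e^(−0.02)·[0.7455·15.9566 + 0.2545·0.0000] = 11.6608
Node d (S = 24): V_d = e^(−0.02)·[0.7455·0.0000 + 0.2545·0.0000] = 0.0000
Node 0 (S = 40): V_0 = e^(−0.02)·[0.7455·11.6608 + 0.2545·0.0000] = 8.5215

$8.52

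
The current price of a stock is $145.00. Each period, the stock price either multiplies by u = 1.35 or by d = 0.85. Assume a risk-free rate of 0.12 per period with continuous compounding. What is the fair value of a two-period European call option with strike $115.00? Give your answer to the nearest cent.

Risk-neutral probability p = (e^0.12 − 0.85)/(1.35 − 0.85) = 0.2775/0.5000 = 0.5550
Terminal stock prices: S_uu = 264.3, S_ud = 166.4, S_dd = 104.8
Terminal payoffs (S − K): max(149.3, 0) = 149.3, max(51.39, 0) = 51.39, max(-10.24, 0) = 0
Node u (S = 195.8): V_u = e^(−0.12)·[0.5550·149.2625 + 0.4450·51.3875] = 93.7541
Node d (S = 123.2): V_d = e^(−0.12)·[0.5550·51.3875 + 0.4450·0.0000] = 25.2947
Node 0 (S = 145): V_0 = e^(−0.12)·[0.5550·93.7541 + 0.4450·25.2947] = 56.1326

$56.13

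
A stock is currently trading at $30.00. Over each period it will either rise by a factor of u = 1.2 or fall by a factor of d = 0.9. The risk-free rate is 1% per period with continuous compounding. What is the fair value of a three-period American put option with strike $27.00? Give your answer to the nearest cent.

$1.26

Risk-neutral probability p = (e^0.01 − 0.9)/(1.2 − 0.9) = 0.1101/0.3000 = 0.3668
Terminal stock prices: S_uuu = 51.84, S_uud = 38.88, S_udd = 29.16, S_ddd = 21.87
Terminal payoffs (K − S): max(-24.84, 0) = 0, max(-11.88, 0) = 0, max(-2.16, 0) = 0, max(5.13, 0) = 5.13
Node uu (S = 43.2): continuation = e^(−0.01)·[0.3668·0.0000 + 0.6332·0.0000] = 0.0000; exercise value = 0.0000 ≤ continuation, so V_uu = 0.0000
Node ud (S = 32.4): continuation = e^(−0.01)·[0.3668·0.0000 + 0.6332·0.0000] = 0.0000; exercise value = 0.0000 ≤ continuation, so V_ud = 0.0000
Node dd (S = 24.3): continuation = e^(−0.01)·[0.3668·0.0000 + 0.6332·5.1300] = 3.2158; exercise value = 2.7000 ≤ continuation, so V_dd = 3.2158
Node u (S = 36): continuation = e^(−0.01)·[0.3668·0.0000 + 0.6332·0.0000] = 0.0000; exercise value = 0.0000 ≤ continuation, so V_u = 0.0000
Node d (S = 27): continuation = e^(−0.01)·[0.3668·0.0000 + 0.6332·3.2158] = 2.0159; exercise value = 0.0000 ≤ continuation, so V_d = 2.0159
Node 0 (S = 30): continuation = e^(−0.01)·[0.3668·0.0000 + 0.6332·2.0159] = 1.2637; exercise value = 0.0000 ≤ continuation, so V_0 = 1.2637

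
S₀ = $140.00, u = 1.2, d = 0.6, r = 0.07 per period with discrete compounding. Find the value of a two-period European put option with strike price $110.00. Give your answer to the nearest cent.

$5.17

Risk-neutral probability p = (1 + 0.07 − 0.6)/(1.2 − 0.6) = 0.4700/0.6000 = 0.7833
Terminal stock prices: S_uu = 201.6, S_ud = 100.8, S_dd = 50.4
Terminal payoffs (K − S): max(-91.6, 0) = 0, max(9.2, 0) = 9.2, max(59.6, 0) = 59.6
Node u (S = 168): V_u = 1/1.07·[0.7833·0.0000 + 0.2167·9.2000] = 1.8629
Node d (S = 84): V_d = 1/1.07·[0.7833·9.2000 + 0.2167·59.6000] = 18.8037
Node 0 (S = 140): V_0 = 1/1.07·[0.7833·1.8629 + 0.2167·18.8037] = 5.1714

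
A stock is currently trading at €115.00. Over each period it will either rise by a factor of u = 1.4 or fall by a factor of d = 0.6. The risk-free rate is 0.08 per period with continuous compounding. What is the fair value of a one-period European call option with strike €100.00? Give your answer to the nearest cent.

Risk-neutral probability p = (e^0.08 − 0.6)/(1.4 − 0.6) = 0.4833/0.8000 = 0.6041
Terminal stock prices: S_u = 161, S_d = 69
Terminal payoffs (S − K): max(61, 0) = 61, max(-31, 0) = 0
Node 0 (S = 115): V_0 = e^(−0.08)·[0.6041·61.0000 + 0.3959·0.0000] = 34.0174

€34.02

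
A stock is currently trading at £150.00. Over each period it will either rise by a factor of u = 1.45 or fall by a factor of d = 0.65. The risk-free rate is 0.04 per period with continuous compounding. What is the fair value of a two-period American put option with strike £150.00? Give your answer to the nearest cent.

£27.79

Risk-neutral probability p = (e^0.04 − 0.65)/(1.45 − 0.65) = 0.3908/0.8000 = 0.4885
Terminal stock prices: S_uu = 315.4, S_ud = 141.4, S_dd = 63.38
Terminal payoffs (K − S): max(-165.4, 0) = 0, max(8.625, 0) = 8.625, max(86.62, 0) = 86.62
Node u (S = 217.5): continuation = e^(−0.04)·[0.4885·0.0000 + 0.5115·8.6250] = 4.2386; exercise value = 0.0000 ≤ continuation, so V_u = 4.2386
Node d (S = 97.5): continuation = e^(−0.04)·[0.4885·8.6250 + 0.5115·86.6250] = 46.6184; exercise value = 52.5000 > continuation, so V_d = 52.5000 (exercise)
Node 0 (S = 150): continuation = e^(−0.04)·[0.4885·4.2386 + 0.5115·52.5000] = 27.7895; exercise value = 0.0000 ≤ continuation, so V_0 = 27.7895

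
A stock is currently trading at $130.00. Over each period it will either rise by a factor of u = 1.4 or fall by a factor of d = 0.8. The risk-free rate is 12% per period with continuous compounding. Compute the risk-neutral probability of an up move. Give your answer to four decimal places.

p = 0.5458

Risk-neutral probability p = (e^0.12 − 0.8)/(1.4 − 0.8) = 0.3275/0.6000 = 0.5458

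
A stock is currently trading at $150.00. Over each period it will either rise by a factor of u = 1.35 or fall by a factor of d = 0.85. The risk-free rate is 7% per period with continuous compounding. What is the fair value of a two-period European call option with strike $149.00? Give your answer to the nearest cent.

$31.34

Risk-neutral probability p = (e^0.07 − 0.85)/(1.35 − 0.85) = 0.2225/0.5000 = 0.4450
Terminal stock prices: S_uu = 273.4, S_ud = 172.1, S_dd = 108.4
Terminal payoffs (S − K): max(124.4, 0) = 124.4, max(23.12, 0) = 23.12, max(-40.63, 0) = 0
Node u (S = 202.5): V_u = e^(−0.07)·[0.4450·124.3750 + 0.5550·23.1250] = 63.5733
Node d (S = 127.5): V_d = e^(−0.07)·[0.4450·23.1250 + 0.5550·0.0000] = 9.5953
Node 0 (S = 150): V_0 = e^(−0.07)·[0.4450·63.5733 + 0.5550·9.5953] = 31.3437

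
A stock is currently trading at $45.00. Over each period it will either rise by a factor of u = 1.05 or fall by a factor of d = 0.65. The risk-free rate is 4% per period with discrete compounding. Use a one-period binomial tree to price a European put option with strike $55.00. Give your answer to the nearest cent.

$7.88

Risk-neutral probability p = (1 + 0.04 − 0.65)/(1.05 − 0.65) = 0.3900/0.4000 = 0.9750
Terminal stock prices: S_u = 47.25, S_d = 29.25
Terminal payoffs (K − S): max(7.75, 0) = 7.75, max(25.75, 0) = 25.75
Node 0 (S = 45): V_0 = 1/1.04·[0.9750·7.7500 + 0.0250·25.7500] = 7.8846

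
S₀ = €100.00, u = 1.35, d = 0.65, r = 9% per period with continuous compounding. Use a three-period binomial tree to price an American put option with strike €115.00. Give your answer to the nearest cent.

€21.98

Risk-neutral probability p = (e^0.09 − 0.65)/(1.35 − 0.65) = 0.4442/0.7000 = 0.6345
Terminal stock prices: S_uuu = 246, S_uud = 118.5, S_udd = 57.04, S_ddd = 27.46
Terminal payoffs (K − S): max(-131, 0) = 0, max(-3.463, 0) = 0, max(57.96, 0) = 57.96, max(87.54, 0) = 87.54
Node uu (S = 182.3): continuation = e^(−0.09)·[0.6345·0.0000 + 0.3655·0.0000] = 0.0000; exercise value = 0.0000 ≤ continuation, so V_uu = 0.0000
Node ud (S = 87.75): continuation = e^(−0.09)·[0.6345·0.0000 + 0.3655·57.9625] = 19.3601; exercise value = 27.2500 > continuation, so V_ud = 27.2500 (exercise)
Node dd (S = 42.25): continuation = e^(−0.09)·[0.6345·57.9625 + 0.3655·87.5375] = 62.8521; exercise value = 72.7500 > continuation, so V_dd = 72.7500 (exercise)
Node u (S = 135): continuation = e^(−0.09)·[0.6345·0.0000 + 0.3655·27.2500] = 9.1018; exercise value = 0.0000 ≤ continuation, so V_u = 9.1018
Node d (S = 65): continuation = e^(−0.09)·[0.6345·27.2500 + 0.3655·72.7500] = 40.1021; exercise value = 50.0000 > continuation, so V_d = 50.0000 (exercise)
Node 0 (S = 100): continuation = e^(−0.09)·[0.6345·9.1018 + 0.3655·50.0000] = 21.9788; exercise value = 15.0000 ≤ continuation, so V_0 = 21.9788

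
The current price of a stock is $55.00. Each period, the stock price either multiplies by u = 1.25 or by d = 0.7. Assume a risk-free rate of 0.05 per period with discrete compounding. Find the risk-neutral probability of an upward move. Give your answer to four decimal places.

Risk-neutral probability p = (1 + 0.05 − 0.7)/(1.25 − 0.7) = 0.3500/0.5500 = 0.6364

p = 0.6364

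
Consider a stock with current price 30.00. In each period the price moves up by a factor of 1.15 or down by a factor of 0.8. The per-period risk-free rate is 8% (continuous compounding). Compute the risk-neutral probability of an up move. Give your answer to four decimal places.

Risk-neutral probability p = (e^0.08 − 0.8)/(1.15 − 0.8) = 0.2833/0.3500 = 0.8094

p = 0.8094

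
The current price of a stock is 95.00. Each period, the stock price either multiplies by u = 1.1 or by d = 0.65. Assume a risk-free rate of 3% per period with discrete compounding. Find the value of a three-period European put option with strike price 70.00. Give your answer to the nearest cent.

Risk-neutral probability p = (1 + 0.03 − 0.65)/(1.1 − 0.65) = 0.3800/0.4500 = 0.8444
Terminal stock prices: S_uuu = 126.4, S_uud = 74.72, S_udd = 44.15, S_ddd = 26.09
Terminal payoffs (K − S): max(-56.45, 0) = 0, max(-4.718, 0) = 0, max(25.85, 0) = 25.85, max(43.91, 0) = 43.91
Node uu (S = 115): V_uu = 1/1.03·[0.8444·0.0000 + 0.1556·0.0000] = 0.0000
Node ud (S = 67.93): V_ud = 1/1.03·[0.8444·0.0000 + 0.1556·25.8487] = 3.9038
Node dd (S = 40.14): V_dd = 1/1.03·[0.8444·25.8487 + 0.1556·43.9106] = 27.8237
Node u (S = 104.5): V_u = 1/1.03·[0.8444·0.0000 + 0.1556·3.9038] = 0.5896
Node d (S = 61.75): V_d = 1/1.03·[0.8444·3.9038 + 0.1556·27.8237] = 7.4026
Node 0 (S = 95): V_0 = 1/1.03·[0.8444·0.5896 + 0.1556·7.4026] = 1.6013

1.60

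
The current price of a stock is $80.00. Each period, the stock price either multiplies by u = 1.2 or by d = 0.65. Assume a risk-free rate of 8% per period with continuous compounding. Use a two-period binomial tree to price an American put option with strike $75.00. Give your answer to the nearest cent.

$6.30

Risk-neutral probability p = (e^0.08 − 0.65)/(1.2 − 0.65) = 0.4333/0.5500 = 0.7878
Terminal stock prices: S_uu = 115.2, S_ud = 62.4, S_dd = 33.8
Terminal payoffs (K − S): max(-40.2, 0) = 0, max(12.6, 0) = 12.6, max(41.2, 0) = 41.2
Node u (S = 96): continuation = e^(−0.08)·[0.7878·0.0000 + 0.2122·12.6000] = 2.4682; exercise value = 0.0000 ≤ continuation, so V_u = 2.4682
Node d (S = 52): continuation = e^(−0.08)·[0.7878·12.6000 + 0.2122·41.2000] = 17.2337; exercise value = 23.0000 > continuation, so V_d = 23.0000 (exercise)
Node 0 (S = 80): continuation = e^(−0.08)·[0.7878·2.4682 + 0.2122·23.0000] = 6.3004; exercise value = 0.0000 ≤ continuation, so V_0 = 6.3004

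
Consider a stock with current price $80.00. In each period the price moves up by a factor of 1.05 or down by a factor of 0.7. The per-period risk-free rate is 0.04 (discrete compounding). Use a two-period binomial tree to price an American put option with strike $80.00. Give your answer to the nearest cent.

$1.20

Risk-neutral probability p = (1 + 0.04 − 0.7)/(1.05 − 0.7) = 0.3400/0.3500 = 0.9714
Terminal stock prices: S_uu = 88.2, S_ud = 58.8, S_dd = 39.2
Terminal payoffs (K − S): max(-8.2, 0) = 0, max(21.2, 0) = 21.2, max(40.8, 0) = 40.8
Node u (S = 84): continuation = 1/1.04·[0.9714·0.0000 + 0.0286·21.2000] = 0.5824; exercise value = 0.0000 ≤ continuation, so V_u = 0.5824
Node d (S = 56): continuation = 1/1.04·[0.9714·21.2000 + 0.0286·40.8000] = 20.9231; exercise value = 24.0000 > continuation, so V_d = 24.0000 (exercise)
Node 0 (S = 80): continuation = 1/1.04·[0.9714·0.5824 + 0.0286·24.0000] = 1.2034; exercise value = 0.0000 ≤ continuation, so V_0 = 1.2034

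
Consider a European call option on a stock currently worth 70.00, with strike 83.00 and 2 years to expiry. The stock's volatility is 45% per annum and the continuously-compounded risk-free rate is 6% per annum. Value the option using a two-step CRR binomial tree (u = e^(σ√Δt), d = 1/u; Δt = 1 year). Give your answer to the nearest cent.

CRR parameters: u = e^(σ√Δt) = e^(0.45·√1) = 1.5683, d = 1/u = 0.6376
Per-period rate: rΔt = 0.06·1 = 0.06, so R = e^0.06 = 1.0618
Risk-neutral probability p = (e^0.06 − 0.6376)/(1.5683 − 0.6376) = 0.4242/0.9307 = 0.4558
Terminal stock prices: S_uu = 172.2, S_ud = 70, S_dd = 28.46
Terminal payoffs (S − K): max(89.17, 0) = 89.17, max(-13, 0) = 0, max(-54.54, 0) = 0
Node u (S = 109.8): V_u = e^(−0.06)·[0.4558·89.1722 + 0.5442·0.0000] = 38.2780
Node d (S = 44.63): V_d = e^(−0.06)·[0.4558·0.0000 + 0.5442·0.0000] = 0.0000
Node 0 (S = 70): V_0 = e^(−0.06)·[0.4558·38.2780 + 0.5442·0.0000] = 16.4312

16.43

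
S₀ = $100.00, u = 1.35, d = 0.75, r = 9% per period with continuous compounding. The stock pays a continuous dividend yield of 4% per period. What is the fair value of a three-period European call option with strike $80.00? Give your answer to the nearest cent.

$32.34

Per-period risk-free factor R = e^0.09 = 1.0942; dividend-adjusted growth = e^(0.09−0.04) = 1.0513.
Risk-neutral probability p = (1.0513 − 0.75)/(1.35 − 0.75) = 0.3013/0.6000 = 0.5021
Terminal stock prices: S_uuu = 246, S_uud = 136.7, S_udd = 75.94, S_ddd = 42.19
Terminal payoffs (S − K): max(166, 0) = 166, max(56.69, 0) = 56.69, max(-4.062, 0) = 0, max(-37.81, 0) = 0
Node uu (S = 182.3): V_uu = e^(−0.09)·[0.5021·166.0375 + 0.4979·56.6875] = 101.9894
Node ud (S = 101.2): V_ud = e^(−0.09)·[0.5021·56.6875 + 0.4979·0.0000] = 26.0140
Node dd (S = 56.25): V_dd = e^(−0.09)·[0.5021·0.0000 + 0.4979·0.0000] = 0.0000
Node u (S = 135): V_u = e^(−0.09)·[0.5021·101.9894 + 0.4979·26.0140] = 58.6402
Node d (S = 75): V_d = e^(−0.09)·[0.5021·26.0140 + 0.4979·0.0000] = 11.9379
Node 0 (S = 100): V_0 = e^(−0.09)·[0.5021·58.6402 + 0.4979·11.9379] = 32.3422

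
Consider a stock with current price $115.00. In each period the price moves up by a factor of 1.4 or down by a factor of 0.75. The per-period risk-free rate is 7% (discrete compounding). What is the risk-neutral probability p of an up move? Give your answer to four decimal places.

Risk-neutral probability p = (1 + 0.07 − 0.75)/(1.4 − 0.75) = 0.3200/0.6500 = 0.4923

p = 0.4923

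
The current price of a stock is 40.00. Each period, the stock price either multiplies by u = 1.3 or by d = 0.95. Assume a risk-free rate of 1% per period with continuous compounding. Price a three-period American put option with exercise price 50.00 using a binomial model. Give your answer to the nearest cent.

Risk-neutral probability p = (e^0.01 − 0.95)/(1.3 − 0.95) = 0.0601/0.3500 = 0.1716
Terminal stock prices: S_uuu = 87.88, S_uud = 64.22, S_udd = 46.93, S_ddd = 34.29
Terminal payoffs (K − S): max(-37.88, 0) = 0, max(-14.22, 0) = 0, max(3.07, 0) = 3.07, max(15.71, 0) = 15.71
Node uu (S = 67.6): continuation = e^(−0.01)·[0.1716·0.0000 + 0.8284·0.0000] = 0.0000; exercise value = 0.0000 ≤ continuation, so V_uu = 0.0000
Node ud (S = 49.4): continuation = e^(−0.01)·[0.1716·0.0000 + 0.8284·3.0700] = 2.5180; exercise value = 0.6000 ≤ continuation, so V_ud = 2.5180
Node dd (S = 36.1): continuation = e^(−0.01)·[0.1716·3.0700 + 0.8284·15.7050] = 13.4025; exercise value = 13.9000 > continuation, so V_dd = 13.9000 (exercise)
Node u (S = 52): continuation = e^(−0.01)·[0.1716·0.0000 + 0.8284·2.5180] = 2.0652; exercise value = 0.0000 ≤ continuation, so V_u = 2.0652
Node d (S = 38): continuation = e^(−0.01)·[0.1716·2.5180 + 0.8284·13.9000] = 11.8283; exercise value = 12.0000 > continuation, so V_d = 12.0000 (exercise)
Node 0 (S = 40): continuation = e^(−0.01)·[0.1716·2.0652 + 0.8284·12.0000] = 10.1930; exercise value = 10.0000 ≤ continuation, so V_0 = 10.1930

10.19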